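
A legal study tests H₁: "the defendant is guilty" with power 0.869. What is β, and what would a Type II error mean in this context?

β = 1 - power = 1 - 0.869 = 0.131. A Type II error is failing to reject H₀ when H₀ is false (false negative) — here, failing to conclude that the defendant is guilty when in fact it is true. Consequence: acquitting a guilty person.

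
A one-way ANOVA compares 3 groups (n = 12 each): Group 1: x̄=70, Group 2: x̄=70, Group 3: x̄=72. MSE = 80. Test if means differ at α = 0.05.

Grand mean = 70.67. SS_between = 32.0, MS_between = 16.0. F = 0.2, F_crit ≈ 3.285. Fail to reject H₀.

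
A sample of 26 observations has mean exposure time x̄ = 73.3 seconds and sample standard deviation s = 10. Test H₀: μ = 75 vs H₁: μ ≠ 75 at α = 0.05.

t = (x̄ - μ₀)/(s/√n) = (73.3 - 75)/(10/√26) = -0.867. df = 25, critical t = ±2.06. Fail to reject H₀.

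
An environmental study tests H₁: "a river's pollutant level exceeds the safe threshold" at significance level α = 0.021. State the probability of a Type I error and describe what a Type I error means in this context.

P(Type I error) = α = 0.021. A Type I error is rejecting H₀ when H₀ is actually true (false positive) — here, concluding that a river's pollutant level exceeds the safe threshold when in fact this is not the case. Consequence: shutting down a compliant factory unnecessarily.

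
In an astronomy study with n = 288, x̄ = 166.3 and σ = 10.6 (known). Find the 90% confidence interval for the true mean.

CI = x̄ ± z*(σ/√n) = 166.3 ± 1.645(10.6/√288) = 166.3 ± 1.03 = (165.27, 167.33)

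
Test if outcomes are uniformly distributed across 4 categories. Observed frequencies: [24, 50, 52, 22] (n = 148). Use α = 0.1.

Expected = 37 each. χ² = Σ(O-E)²/E = 21.297. df = 3, critical value = 6.251. Reject H₀.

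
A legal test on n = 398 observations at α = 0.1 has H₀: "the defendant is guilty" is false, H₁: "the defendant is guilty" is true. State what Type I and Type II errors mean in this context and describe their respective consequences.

Type I (false positive): concluding that the defendant is guilty when it is not — convicting an innocent person. Type II (false negative): failing to conclude that the defendant is guilty when it is — acquitting a guilty person. Which is costlier depends on domain priorities and is a judgement call rather than a statistical fact.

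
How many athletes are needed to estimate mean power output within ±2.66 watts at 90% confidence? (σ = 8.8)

n = (z*σ/E)² = (1.645×8.8/2.66)² = 29.6 → n = 30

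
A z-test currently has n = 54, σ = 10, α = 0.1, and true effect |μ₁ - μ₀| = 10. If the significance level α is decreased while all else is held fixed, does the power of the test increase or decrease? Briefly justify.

Power decreases: a smaller α raises the critical value, so less of the H₁ sampling distribution falls in the rejection region.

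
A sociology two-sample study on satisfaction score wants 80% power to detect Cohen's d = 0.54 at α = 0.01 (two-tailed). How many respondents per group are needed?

z_{α/2} = 2.576, z_β = Φ⁻¹(0.8) = 0.842. For medium effect (d = 0.54): n per group = 2(z_{α/2} + z_β)²/d² = 2(2.576 + 0.842)²/0.54² = 80.1 → 81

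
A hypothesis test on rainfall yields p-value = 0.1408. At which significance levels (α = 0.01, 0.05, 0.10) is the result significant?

p = 0.1408. Not significant at any of the given levels.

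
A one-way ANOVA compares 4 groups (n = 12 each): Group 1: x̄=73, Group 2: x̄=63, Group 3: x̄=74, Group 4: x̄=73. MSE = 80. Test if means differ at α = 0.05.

Grand mean = 70.75. SS_between = 969.0, MS_between = 323.0. F = 4.037, F_crit ≈ 2.816. Reject H₀.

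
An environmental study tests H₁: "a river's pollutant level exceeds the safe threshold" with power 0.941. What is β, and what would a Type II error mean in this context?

β = 1 - power = 1 - 0.941 = 0.059. A Type II error is failing to reject H₀ when H₀ is false (false negative) — here, failing to conclude that a river's pollutant level exceeds the safe threshold when in fact it is true. Consequence: allowing unsafe pollution to continue.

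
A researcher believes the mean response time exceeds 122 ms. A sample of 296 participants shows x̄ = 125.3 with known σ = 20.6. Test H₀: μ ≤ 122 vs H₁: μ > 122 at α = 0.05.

z = 2.756. Critical value: 1.645. Reject H₀.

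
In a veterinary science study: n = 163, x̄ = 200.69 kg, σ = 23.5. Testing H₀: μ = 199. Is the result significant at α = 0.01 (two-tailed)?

z = (200.69 - 199)/(23.5/√163) = 0.918. Since |z| ≤ 2.576, not significant at α = 0.01.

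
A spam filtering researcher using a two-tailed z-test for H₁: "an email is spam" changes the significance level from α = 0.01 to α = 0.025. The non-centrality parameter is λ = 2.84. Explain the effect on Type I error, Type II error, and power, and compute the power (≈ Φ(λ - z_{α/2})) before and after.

Increasing α from 0.01 to 0.025:
• Type I error rate increases (α is the Type I rate by definition).
• Critical value moves from z_{α/2} = 2.576 to 2.241, so power = Φ(λ - z_{α/2}) goes from Φ(2.84 - 2.576) = 0.604 to Φ(2.84 - 2.241) = 0.725.
• Type II error rate β = 1 - power therefore decreases (0.396 → 0.275).
Appropriate when false negatives are costly — here, a spam email lands in the inbox.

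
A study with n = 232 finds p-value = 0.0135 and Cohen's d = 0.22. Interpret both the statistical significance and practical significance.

Statistically significant (p = 0.0135 < 0.05). Cohen's d = 0.22 indicates a small effect size. Both statistical and practical significance should be considered.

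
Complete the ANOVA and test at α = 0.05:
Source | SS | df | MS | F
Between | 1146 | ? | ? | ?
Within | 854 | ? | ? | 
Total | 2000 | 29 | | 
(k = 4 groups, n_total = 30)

df_between = 3, df_within = 26. MS_between = 382.0, MS_within = 32.85. F = 11.63, F_crit ≈ 2.975. Reject H₀.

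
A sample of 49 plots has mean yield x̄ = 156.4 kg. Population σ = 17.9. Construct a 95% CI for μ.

CI = x̄ ± z*(σ/√n) = 156.4 ± 1.96(17.9/√49) = 156.4 ± 5.01 = (151.39, 161.41)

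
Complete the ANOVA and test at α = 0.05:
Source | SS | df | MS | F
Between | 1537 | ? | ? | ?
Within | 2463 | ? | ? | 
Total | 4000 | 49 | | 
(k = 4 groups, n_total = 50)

df_between = 3, df_within = 46. MS_between = 512.33, MS_within = 53.54. F = 9.569, F_crit ≈ 2.807. Reject H₀.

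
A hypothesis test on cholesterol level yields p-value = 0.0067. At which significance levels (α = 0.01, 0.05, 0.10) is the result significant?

p = 0.0067. Significant at: α = 0.01, 0.05, 0.1.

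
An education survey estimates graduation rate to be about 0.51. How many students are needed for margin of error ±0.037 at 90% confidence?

n = z²p(1-p)/E² = 1.645²×0.51×0.49/0.037² = 494.0 → n = 494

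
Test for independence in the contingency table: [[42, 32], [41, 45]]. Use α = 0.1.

χ² = 1.314. df = 1, critical = 2.706. Fail to reject H₀. No evidence of dependence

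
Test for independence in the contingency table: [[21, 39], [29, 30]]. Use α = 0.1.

χ² = 2.446. df = 1, critical = 2.706. Fail to reject H₀. No evidence of dependence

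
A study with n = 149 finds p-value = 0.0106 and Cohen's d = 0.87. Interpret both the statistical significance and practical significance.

Statistically significant (p = 0.0106 < 0.05). Cohen's d = 0.87 indicates a large effect size. Both statistical and practical significance should be considered.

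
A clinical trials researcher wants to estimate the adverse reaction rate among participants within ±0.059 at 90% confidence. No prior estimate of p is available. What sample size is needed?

Conservative approach: use p = 0.5 (maximizes p(1-p) = 0.25). n = z²(0.25)/E² = 1.645²×0.25/0.059² = 194.3 → n = 195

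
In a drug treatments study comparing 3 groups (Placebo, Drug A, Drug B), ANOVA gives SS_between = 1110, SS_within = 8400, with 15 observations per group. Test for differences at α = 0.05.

df_between = 2, df_within = 42. F = MS_between/MS_within = 555.0/200.0 = 2.775. F_crit ≈ 3.22. Fail to reject H₀.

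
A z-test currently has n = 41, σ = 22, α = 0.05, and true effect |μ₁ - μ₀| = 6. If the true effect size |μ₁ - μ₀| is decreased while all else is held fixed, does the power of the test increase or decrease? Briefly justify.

Power decreases: a smaller true effect decreases the non-centrality λ = |μ₁ - μ₀|/(σ/√n).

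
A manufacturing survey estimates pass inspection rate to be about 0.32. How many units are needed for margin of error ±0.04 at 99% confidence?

n = z²p(1-p)/E² = 2.576²×0.32×0.68/0.04² = 902.5 → n = 903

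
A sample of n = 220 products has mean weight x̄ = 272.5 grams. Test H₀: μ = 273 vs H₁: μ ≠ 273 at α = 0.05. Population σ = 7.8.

z = (x̄ - μ₀)/(σ/√n) = (272.5 - 273)/(7.8/√220) = -0.951. Critical value: ±1.96. Since |-0.951| ≤ 1.96, Fail to reject H₀.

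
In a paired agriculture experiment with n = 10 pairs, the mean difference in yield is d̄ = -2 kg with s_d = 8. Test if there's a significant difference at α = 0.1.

t = d̄/(s_d/√n) = -2/(8/√10) = -0.791. df = 9, critical t = ±1.833. Fail to reject H₀.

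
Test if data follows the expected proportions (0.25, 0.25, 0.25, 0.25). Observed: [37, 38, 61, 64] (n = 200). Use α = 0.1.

Expected: [50.0, 50.0, 50.0, 50.0]. χ² = 12.6. df = 3, critical = 6.251. Reject H₀.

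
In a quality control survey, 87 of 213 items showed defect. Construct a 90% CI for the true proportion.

p̂ = 0.408. CI = p̂ ± z*√(p̂(1-p̂)/n) = (0.353, 0.464)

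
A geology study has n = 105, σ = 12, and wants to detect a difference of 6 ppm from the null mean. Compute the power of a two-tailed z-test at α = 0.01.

SE = σ/√n = 12/√105 = 1.171. Non-centrality λ = d/SE = 6/1.171 = 5.123. Power ≈ Φ(λ - z_{α/2}) = Φ(5.123 - 2.576) = Φ(2.547) = 0.995.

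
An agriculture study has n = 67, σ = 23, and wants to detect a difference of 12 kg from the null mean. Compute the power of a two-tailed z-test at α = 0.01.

SE = σ/√n = 23/√67 = 2.81. Non-centrality λ = d/SE = 12/2.81 = 4.271. Power ≈ Φ(λ - z_{α/2}) = Φ(4.271 - 2.576) = Φ(1.695) = 0.955.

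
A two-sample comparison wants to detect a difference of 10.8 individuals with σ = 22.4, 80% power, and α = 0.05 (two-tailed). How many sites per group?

n per group = 2(z_α/2 + z_β)²σ²/d² = 2×(1.96 + 0.84)²×22.4²/10.8² = 67.5 → n = 68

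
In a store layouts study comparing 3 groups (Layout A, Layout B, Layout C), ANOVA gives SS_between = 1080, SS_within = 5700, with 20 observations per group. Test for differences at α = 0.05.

df_between = 2, df_within = 57. F = MS_between/MS_within = 540.0/100.0 = 5.4. F_crit ≈ 3.159. Reject H₀. At least one mean differs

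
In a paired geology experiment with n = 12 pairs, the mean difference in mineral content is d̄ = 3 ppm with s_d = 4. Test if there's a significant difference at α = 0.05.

t = d̄/(s_d/√n) = 3/(4/√12) = 2.598. df = 11, critical t = ±2.201. Reject H₀.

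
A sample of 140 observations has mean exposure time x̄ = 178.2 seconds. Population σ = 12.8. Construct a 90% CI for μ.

CI = x̄ ± z*(σ/√n) = 178.2 ± 1.645(12.8/√140) = 178.2 ± 1.78 = (176.42, 179.98)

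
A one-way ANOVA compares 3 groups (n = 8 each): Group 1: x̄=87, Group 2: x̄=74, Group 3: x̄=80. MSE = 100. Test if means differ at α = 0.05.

Grand mean = 80.33. SS_between = 677.33, MS_between = 338.67. F = 3.387, F_crit ≈ 3.467. Fail to reject H₀.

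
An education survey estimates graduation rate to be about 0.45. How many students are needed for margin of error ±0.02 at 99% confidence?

n = z²p(1-p)/E² = 2.576²×0.45×0.55/0.02² = 4105.9 → n = 4106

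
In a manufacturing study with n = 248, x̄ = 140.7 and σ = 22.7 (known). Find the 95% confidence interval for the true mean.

CI = x̄ ± z*(σ/√n) = 140.7 ± 1.96(22.7/√248) = 140.7 ± 2.83 = (137.87, 143.53)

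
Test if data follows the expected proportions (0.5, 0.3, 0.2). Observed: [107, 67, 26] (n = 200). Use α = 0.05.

Expected: [100.0, 60.0, 40.0]. χ² = 6.207. df = 2, critical = 5.991. Reject H₀.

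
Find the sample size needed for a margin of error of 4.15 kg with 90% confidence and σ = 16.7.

n = (z*σ/E)² = (1.645×16.7/4.15)² = 43.8 → n = 44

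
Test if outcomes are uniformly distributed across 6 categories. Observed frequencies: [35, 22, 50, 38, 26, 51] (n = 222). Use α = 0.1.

Expected = 37 each. χ² = Σ(O-E)²/E = 19.351. df = 5, critical value = 9.236. Reject H₀.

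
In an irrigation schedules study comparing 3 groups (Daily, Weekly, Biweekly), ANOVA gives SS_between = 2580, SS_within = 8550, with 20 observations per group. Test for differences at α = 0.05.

df_between = 2, df_within = 57. F = MS_between/MS_within = 1290.0/150.0 = 8.6. F_crit ≈ 3.159. Reject H₀. At least one mean differs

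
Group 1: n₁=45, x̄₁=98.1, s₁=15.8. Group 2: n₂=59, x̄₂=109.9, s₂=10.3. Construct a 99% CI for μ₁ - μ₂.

Difference = -11.8. SE = √(15.8²/45 + 10.3²/59) = 2.71. CI = (-18.78, -4.82)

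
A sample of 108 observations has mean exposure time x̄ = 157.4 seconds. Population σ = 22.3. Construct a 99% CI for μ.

CI = x̄ ± z*(σ/√n) = 157.4 ± 2.576(22.3/√108) = 157.4 ± 5.53 = (151.87, 162.93)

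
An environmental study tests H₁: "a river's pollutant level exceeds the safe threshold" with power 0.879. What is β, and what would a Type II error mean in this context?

β = 1 - power = 1 - 0.879 = 0.121. A Type II error is failing to reject H₀ when H₀ is false (false negative) — here, failing to conclude that a river's pollutant level exceeds the safe threshold when in fact it is true. Consequence: allowing unsafe pollution to continue.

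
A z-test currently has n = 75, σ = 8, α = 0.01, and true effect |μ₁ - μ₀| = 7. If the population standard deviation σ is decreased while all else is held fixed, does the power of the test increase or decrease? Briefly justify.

Power increases: a smaller σ shrinks the standard error σ/√n, moving the sampling distribution under H₁ further from the critical value.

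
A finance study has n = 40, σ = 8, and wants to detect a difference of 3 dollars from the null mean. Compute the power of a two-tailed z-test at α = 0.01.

SE = σ/√n = 8/√40 = 1.265. Non-centrality λ = d/SE = 3/1.265 = 2.372. Power ≈ Φ(λ - z_{α/2}) = Φ(2.372 - 2.576) = Φ(-0.204) = 0.419.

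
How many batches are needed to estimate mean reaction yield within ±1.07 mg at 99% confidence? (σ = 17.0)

n = (z*σ/E)² = (2.576×17.0/1.07)² = 1675.03 → n = 1676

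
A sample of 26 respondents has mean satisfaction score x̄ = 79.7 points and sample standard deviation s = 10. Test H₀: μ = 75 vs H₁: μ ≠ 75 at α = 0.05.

t = (x̄ - μ₀)/(s/√n) = (79.7 - 75)/(10/√26) = 2.397. df = 25, critical t = ±2.06. Reject H₀.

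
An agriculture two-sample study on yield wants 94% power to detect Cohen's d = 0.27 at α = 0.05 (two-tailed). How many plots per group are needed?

z_{α/2} = 1.96, z_β = Φ⁻¹(0.94) = 1.555. For small effect (d = 0.27): n per group = 2(z_{α/2} + z_β)²/d² = 2(1.96 + 1.555)²/0.27² = 339.0 → 339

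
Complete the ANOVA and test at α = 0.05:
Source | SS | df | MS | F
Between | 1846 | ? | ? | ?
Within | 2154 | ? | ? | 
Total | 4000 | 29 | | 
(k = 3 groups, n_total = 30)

df_between = 2, df_within = 27. MS_between = 923.0, MS_within = 79.78. F = 11.57, F_crit ≈ 3.354. Reject H₀.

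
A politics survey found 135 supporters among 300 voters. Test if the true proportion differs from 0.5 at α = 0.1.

p̂ = 0.45, p₀ = 0.5. z = (p̂ - p₀)/√(p₀(1-p₀)/n) = -1.732. Critical: ±1.645. Reject H₀.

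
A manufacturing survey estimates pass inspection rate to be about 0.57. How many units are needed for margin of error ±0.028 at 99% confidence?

n = z²p(1-p)/E² = 2.576²×0.57×0.43/0.028² = 2074.5 → n = 2075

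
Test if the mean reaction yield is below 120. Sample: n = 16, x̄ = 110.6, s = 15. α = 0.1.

t = (110.6 - 120)/(15/√16) = -2.507, df = 15. Critical t = -1.341. Reject H₀.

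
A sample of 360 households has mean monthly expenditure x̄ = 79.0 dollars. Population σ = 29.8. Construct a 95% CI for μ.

CI = x̄ ± z*(σ/√n) = 79.0 ± 1.96(29.8/√360) = 79.0 ± 3.08 = (75.92, 82.08)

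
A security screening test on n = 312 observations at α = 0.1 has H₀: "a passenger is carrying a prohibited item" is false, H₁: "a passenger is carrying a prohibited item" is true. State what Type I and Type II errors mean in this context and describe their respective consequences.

Type I (false positive): concluding that a passenger is carrying a prohibited item when it is not — detaining an innocent passenger — delay and inconvenience. Type II (false negative): failing to conclude that a passenger is carrying a prohibited item when it is — letting a prohibited item through — security breach. Which is costlier depends on domain priorities and is a judgement call rather than a statistical fact.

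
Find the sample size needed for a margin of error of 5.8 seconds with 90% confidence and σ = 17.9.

n = (z*σ/E)² = (1.645×17.9/5.8)² = 25.8 → n = 26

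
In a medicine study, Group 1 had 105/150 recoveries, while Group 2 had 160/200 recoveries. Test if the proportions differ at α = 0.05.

p̂₁ = 0.7, p̂₂ = 0.8, pooled p̂ = 0.757. z = -2.159. Critical: ±1.96. Reject H₀.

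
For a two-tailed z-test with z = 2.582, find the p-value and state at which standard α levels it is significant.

p = 2·P(Z > |2.582|) = 2·(1 - Φ(2.582)) ≈ 0.0098. Significant at α = 0.1; Significant at α = 0.05; Significant at α = 0.01.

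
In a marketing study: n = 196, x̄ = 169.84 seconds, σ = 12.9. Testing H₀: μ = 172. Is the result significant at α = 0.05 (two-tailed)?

z = (169.84 - 172)/(12.9/√196) = -2.344. Since |z| > 1.96, significant at α = 0.05.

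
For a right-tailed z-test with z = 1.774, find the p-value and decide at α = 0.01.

p = P(Z > 1.774) = 1 - Φ(1.774) ≈ 0.038. Since p ≥ 0.01, fail to reject H₀ (not significant) at α = 0.01.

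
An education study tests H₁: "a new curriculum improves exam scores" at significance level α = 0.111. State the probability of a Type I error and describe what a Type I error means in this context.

P(Type I error) = α = 0.111. A Type I error is rejecting H₀ when H₀ is actually true (false positive) — here, concluding that a new curriculum improves exam scores when in fact this is not the case. Consequence: adopting a curriculum that gives no real benefit — disruption for nothing.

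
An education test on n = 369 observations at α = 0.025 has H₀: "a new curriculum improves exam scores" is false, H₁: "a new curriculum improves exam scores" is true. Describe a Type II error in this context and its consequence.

Type II error: failing to reject H₀ when it is false — concluding that a new curriculum improves exam scores is not supported when in fact it is. Consequence: keeping the old curriculum when the new one would have helped students.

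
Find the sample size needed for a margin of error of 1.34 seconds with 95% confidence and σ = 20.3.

n = (z*σ/E)² = (1.96×20.3/1.34)² = 881.6 → n = 882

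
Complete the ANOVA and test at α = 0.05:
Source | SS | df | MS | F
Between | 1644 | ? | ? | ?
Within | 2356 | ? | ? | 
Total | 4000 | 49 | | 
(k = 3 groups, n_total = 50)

df_between = 2, df_within = 47. MS_between = 822.0, MS_within = 50.13. F = 16.398, F_crit ≈ 3.195. Reject H₀.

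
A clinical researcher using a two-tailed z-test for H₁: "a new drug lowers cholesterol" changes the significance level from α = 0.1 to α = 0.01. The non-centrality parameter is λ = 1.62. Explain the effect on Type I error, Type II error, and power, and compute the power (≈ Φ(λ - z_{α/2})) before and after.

Decreasing α from 0.1 to 0.01:
• Type I error rate decreases (α is the Type I rate by definition).
• Critical value moves from z_{α/2} = 1.645 to 2.576, so power = Φ(λ - z_{α/2}) goes from Φ(1.62 - 1.645) = 0.49 to Φ(1.62 - 2.576) = 0.17.
• Type II error rate β = 1 - power therefore increases (0.51 → 0.83).
Appropriate when false positives are costly — here, approving an ineffective drug — patients take a useless medication and may skip effective alternatives.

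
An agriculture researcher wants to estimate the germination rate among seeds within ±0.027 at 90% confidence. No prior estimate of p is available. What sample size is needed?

Conservative approach: use p = 0.5 (maximizes p(1-p) = 0.25). n = z²(0.25)/E² = 1.645²×0.25/0.027² = 928.0 → n = 928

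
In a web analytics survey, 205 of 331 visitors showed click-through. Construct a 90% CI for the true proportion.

p̂ = 0.619. CI = p̂ ± z*√(p̂(1-p̂)/n) = (0.575, 0.663)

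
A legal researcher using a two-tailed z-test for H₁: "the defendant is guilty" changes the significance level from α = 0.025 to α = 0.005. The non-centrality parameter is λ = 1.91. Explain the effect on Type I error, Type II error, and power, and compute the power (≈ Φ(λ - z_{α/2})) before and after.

Decreasing α from 0.025 to 0.005:
• Type I error rate decreases (α is the Type I rate by definition).
• Critical value moves from z_{α/2} = 2.241 to 2.807, so power = Φ(λ - z_{α/2}) goes from Φ(1.91 - 2.241) = 0.37 to Φ(1.91 - 2.807) = 0.185.
• Type II error rate β = 1 - power therefore increases (0.63 → 0.815).
Appropriate when false positives are costly — here, convicting an innocent person.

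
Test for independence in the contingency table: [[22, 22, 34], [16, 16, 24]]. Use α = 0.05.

χ² = 0.007. df = 2, critical = 5.991. Fail to reject H₀. No evidence of dependence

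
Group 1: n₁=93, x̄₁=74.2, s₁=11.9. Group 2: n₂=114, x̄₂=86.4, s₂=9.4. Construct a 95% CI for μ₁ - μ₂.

Difference = -12.2. SE = √(11.9²/93 + 9.4²/114) = 1.516. CI = (-15.17, -9.23)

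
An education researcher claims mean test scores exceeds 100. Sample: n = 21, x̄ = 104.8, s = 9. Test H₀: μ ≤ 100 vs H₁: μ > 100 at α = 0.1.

t = (104.8 - 100)/(9/√21) = 2.444, df = 20. Critical t = 1.325. Reject H₀.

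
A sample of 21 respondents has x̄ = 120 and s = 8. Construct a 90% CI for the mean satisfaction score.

CI = x̄ ± t*(s/√n) = 120 ± 1.725(8/√21) = (116.99, 123.01)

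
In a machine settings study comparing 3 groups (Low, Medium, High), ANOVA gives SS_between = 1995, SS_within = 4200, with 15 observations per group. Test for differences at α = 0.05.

df_between = 2, df_within = 42. F = MS_between/MS_within = 997.5/100.0 = 9.975. F_crit ≈ 3.22. Reject H₀. At least one mean differs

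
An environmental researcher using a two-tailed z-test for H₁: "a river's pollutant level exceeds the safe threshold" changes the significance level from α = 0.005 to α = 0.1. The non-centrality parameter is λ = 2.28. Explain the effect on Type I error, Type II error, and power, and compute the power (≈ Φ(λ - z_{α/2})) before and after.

Increasing α from 0.005 to 0.1:
• Type I error rate increases (α is the Type I rate by definition).
• Critical value moves from z_{α/2} = 2.807 to 1.645, so power = Φ(λ - z_{α/2}) goes from Φ(2.28 - 2.807) = 0.299 to Φ(2.28 - 1.645) = 0.737.
• Type II error rate β = 1 - power therefore decreases (0.701 → 0.263).
Appropriate when false negatives are costly — here, allowing unsafe pollution to continue.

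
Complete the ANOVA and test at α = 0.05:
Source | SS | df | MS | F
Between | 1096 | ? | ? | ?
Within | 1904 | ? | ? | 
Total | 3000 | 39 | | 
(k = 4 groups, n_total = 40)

df_between = 3, df_within = 36. MS_between = 365.33, MS_within = 52.89. F = 6.908, F_crit ≈ 2.866. Reject H₀.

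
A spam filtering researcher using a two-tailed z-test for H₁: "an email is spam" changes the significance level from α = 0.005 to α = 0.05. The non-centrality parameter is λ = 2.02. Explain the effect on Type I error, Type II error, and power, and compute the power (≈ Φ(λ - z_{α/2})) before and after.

Increasing α from 0.005 to 0.05:
• Type I error rate increases (α is the Type I rate by definition).
• Critical value moves from z_{α/2} = 2.807 to 1.96, so power = Φ(λ - z_{α/2}) goes from Φ(2.02 - 2.807) = 0.216 to Φ(2.02 - 1.96) = 0.524.
• Type II error rate β = 1 - power therefore decreases (0.784 → 0.476).
Appropriate when false negatives are costly — here, a spam email lands in the inbox.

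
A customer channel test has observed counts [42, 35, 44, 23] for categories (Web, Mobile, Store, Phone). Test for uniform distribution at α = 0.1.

Expected = 36 each. χ² = Σ(O-E)²/E = 7.5. df = 3, critical value = 6.251. Reject H₀.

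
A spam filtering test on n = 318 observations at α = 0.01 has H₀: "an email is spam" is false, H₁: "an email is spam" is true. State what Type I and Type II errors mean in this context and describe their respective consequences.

Type I (false positive): concluding that an email is spam when it is not — a legitimate email is sent to the spam folder and the user misses it. Type II (false negative): failing to conclude that an email is spam when it is — a spam email lands in the inbox. Which is costlier depends on domain priorities and is a judgement call rather than a statistical fact.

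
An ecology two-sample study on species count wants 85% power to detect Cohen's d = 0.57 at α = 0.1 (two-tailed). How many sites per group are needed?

z_{α/2} = 1.645, z_β = Φ⁻¹(0.85) = 1.036. For medium effect (d = 0.57): n per group = 2(z_{α/2} + z_β)²/d² = 2(1.645 + 1.036)²/0.57² = 44.2 → 45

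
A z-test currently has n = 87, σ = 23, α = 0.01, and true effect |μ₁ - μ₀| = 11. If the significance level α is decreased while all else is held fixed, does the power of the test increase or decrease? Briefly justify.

Power decreases: a smaller α raises the critical value, so less of the H₁ sampling distribution falls in the rejection region.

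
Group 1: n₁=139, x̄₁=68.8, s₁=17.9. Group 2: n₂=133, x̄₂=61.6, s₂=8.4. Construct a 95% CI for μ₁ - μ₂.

Difference = 7.2. SE = √(17.9²/139 + 8.4²/133) = 1.684. CI = (3.9, 10.5)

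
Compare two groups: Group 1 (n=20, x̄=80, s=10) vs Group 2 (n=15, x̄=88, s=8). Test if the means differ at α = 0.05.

Pooled sp = 9.2. t = -2.545, df = 33. Critical t = ±2.035. Reject H₀.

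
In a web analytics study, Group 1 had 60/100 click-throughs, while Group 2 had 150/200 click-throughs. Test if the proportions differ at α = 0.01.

p̂₁ = 0.6, p̂₂ = 0.75, pooled p̂ = 0.7. z = -2.673. Critical: ±2.576. Reject H₀.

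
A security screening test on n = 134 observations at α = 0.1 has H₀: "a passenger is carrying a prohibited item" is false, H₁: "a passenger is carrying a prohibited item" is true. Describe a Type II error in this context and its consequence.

Type II error: failing to reject H₀ when it is false — concluding that a passenger is carrying a prohibited item is not supported when in fact it is. Consequence: letting a prohibited item through — security breach.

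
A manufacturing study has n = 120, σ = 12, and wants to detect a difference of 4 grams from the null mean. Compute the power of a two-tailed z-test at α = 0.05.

SE = σ/√n = 12/√120 = 1.095. Non-centrality λ = d/SE = 4/1.095 = 3.651. Power ≈ Φ(λ - z_{α/2}) = Φ(3.651 - 1.96) = Φ(1.691) = 0.955.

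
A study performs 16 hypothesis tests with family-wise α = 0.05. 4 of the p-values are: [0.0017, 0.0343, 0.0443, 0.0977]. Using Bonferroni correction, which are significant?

Bonferroni α = 0.05/16 = 0.00313. Significant p-values: [0.0017]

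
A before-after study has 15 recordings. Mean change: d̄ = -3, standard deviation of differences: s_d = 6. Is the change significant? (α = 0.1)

t = d̄/(s_d/√n) = -3/(6/√15) = -1.936. df = 14, critical t = ±1.761. Reject H₀.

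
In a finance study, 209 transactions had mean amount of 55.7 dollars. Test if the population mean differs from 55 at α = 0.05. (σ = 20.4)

z = (x̄ - μ₀)/(σ/√n) = (55.7 - 55)/(20.4/√209) = 0.496. Critical value: ±1.96. Since |0.496| ≤ 1.96, Fail to reject H₀.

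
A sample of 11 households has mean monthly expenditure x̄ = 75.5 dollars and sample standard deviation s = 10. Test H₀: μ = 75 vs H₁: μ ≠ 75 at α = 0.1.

t = (x̄ - μ₀)/(s/√n) = (75.5 - 75)/(10/√11) = 0.166. df = 10, critical t = ±1.812. Fail to reject H₀.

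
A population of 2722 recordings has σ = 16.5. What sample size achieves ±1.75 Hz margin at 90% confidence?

Without FPC: n₀ = (1.645×16.5/1.75)² = 240.56. With FPC: n = n₀N/(n₀+N-1) = 221.1 → n = 222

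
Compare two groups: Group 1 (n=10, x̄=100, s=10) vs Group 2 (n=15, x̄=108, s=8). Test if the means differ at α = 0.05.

Pooled sp = 8.84. t = -2.218, df = 23. Critical t = ±2.069. Reject H₀.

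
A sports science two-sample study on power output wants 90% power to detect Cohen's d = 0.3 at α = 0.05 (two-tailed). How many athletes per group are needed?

z_{α/2} = 1.96, z_β = Φ⁻¹(0.9) = 1.282. For small effect (d = 0.3): n per group = 2(z_{α/2} + z_β)²/d² = 2(1.96 + 1.282)²/0.3² = 233.6 → 234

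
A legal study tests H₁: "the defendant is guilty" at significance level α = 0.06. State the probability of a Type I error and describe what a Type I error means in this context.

P(Type I error) = α = 0.06. A Type I error is rejecting H₀ when H₀ is actually true (false positive) — here, concluding that the defendant is guilty when in fact this is not the case. Consequence: convicting an innocent person.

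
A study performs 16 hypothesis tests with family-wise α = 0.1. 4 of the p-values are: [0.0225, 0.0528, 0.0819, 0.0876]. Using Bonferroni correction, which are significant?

Bonferroni α = 0.1/16 = 0.00625. None of the given p-values are significant.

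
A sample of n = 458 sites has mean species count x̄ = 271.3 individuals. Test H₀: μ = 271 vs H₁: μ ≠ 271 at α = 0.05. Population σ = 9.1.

z = (x̄ - μ₀)/(σ/√n) = (271.3 - 271)/(9.1/√458) = 0.706. Critical value: ±1.96. Since |0.706| ≤ 1.96, Fail to reject H₀.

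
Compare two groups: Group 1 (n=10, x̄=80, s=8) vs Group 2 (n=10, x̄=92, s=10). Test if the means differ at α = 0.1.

Pooled sp = 9.06. t = -2.963, df = 18. Critical t = ±1.734. Reject H₀.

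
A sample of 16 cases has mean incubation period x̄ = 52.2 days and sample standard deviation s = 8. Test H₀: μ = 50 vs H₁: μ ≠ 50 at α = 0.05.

t = (x̄ - μ₀)/(s/√n) = (52.2 - 50)/(8/√16) = 1.1. df = 15, critical t = ±2.131. Fail to reject H₀.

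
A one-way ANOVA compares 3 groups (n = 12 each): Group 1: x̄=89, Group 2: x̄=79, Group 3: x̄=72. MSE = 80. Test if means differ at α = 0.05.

Grand mean = 80.0. SS_between = 1752.0, MS_between = 876.0. F = 10.95, F_crit ≈ 3.285. Reject H₀.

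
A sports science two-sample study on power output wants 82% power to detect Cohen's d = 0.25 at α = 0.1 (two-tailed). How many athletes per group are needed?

z_{α/2} = 1.645, z_β = Φ⁻¹(0.82) = 0.915. For small effect (d = 0.25): n per group = 2(z_{α/2} + z_β)²/d² = 2(1.645 + 0.915)²/0.25² = 209.7 → 210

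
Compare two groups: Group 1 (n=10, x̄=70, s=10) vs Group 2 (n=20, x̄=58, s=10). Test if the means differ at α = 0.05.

Pooled sp = 10.0. t = 3.098, df = 28. Critical t = ±2.048. Reject H₀.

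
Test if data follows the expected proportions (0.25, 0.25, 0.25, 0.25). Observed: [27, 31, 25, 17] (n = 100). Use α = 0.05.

Expected: [25.0, 25.0, 25.0, 25.0]. χ² = 4.16. df = 3, critical = 7.815. Fail to reject H₀.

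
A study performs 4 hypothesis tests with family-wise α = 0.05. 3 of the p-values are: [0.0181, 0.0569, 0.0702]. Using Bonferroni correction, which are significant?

Bonferroni α = 0.05/4 = 0.0125. None of the given p-values are significant.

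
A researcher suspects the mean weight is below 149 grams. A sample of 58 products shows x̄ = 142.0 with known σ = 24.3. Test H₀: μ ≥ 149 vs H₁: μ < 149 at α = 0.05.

z = -2.194. Critical value: -1.645. Reject H₀.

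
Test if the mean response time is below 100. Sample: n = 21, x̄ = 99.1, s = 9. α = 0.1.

t = (99.1 - 100)/(9/√21) = -0.458, df = 20. Critical t = -1.325. Fail to reject H₀.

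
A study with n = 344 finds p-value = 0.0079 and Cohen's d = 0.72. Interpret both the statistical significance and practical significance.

Statistically significant (p = 0.0079 < 0.05). Cohen's d = 0.72 indicates a medium effect size. Both statistical and practical significance should be considered.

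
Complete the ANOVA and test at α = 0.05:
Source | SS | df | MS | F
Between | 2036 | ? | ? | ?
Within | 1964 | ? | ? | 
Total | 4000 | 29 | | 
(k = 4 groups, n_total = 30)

df_between = 3, df_within = 26. MS_between = 678.67, MS_within = 75.54. F = 8.984, F_crit ≈ 2.975. Reject H₀.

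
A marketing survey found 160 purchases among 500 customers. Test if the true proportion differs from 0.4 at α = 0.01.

p̂ = 0.32, p₀ = 0.4. z = (p̂ - p₀)/√(p₀(1-p₀)/n) = -3.651. Critical: ±2.576. Reject H₀.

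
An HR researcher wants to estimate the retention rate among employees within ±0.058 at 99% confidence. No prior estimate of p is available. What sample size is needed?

Conservative approach: use p = 0.5 (maximizes p(1-p) = 0.25). n = z²(0.25)/E² = 2.576²×0.25/0.058² = 493.1 → n = 494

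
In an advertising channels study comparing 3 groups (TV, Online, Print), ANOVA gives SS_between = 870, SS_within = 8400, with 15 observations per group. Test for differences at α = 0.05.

df_between = 2, df_within = 42. F = MS_between/MS_within = 435.0/200.0 = 2.175. F_crit ≈ 3.22. Fail to reject H₀.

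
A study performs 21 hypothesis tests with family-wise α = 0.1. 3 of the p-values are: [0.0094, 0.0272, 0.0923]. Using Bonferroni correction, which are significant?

Bonferroni α = 0.1/21 = 0.00476. None of the given p-values are significant.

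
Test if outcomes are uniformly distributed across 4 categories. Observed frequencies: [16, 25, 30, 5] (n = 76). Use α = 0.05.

Expected = 19 each. χ² = Σ(O-E)²/E = 19.053. df = 3, critical value = 7.815. Reject H₀.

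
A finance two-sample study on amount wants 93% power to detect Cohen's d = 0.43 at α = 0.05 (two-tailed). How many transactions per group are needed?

z_{α/2} = 1.96, z_β = Φ⁻¹(0.93) = 1.476. For small effect (d = 0.43): n per group = 2(z_{α/2} + z_β)²/d² = 2(1.96 + 1.476)²/0.43² = 127.7 → 128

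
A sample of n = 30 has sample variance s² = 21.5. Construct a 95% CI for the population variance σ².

df = 29. χ²_{0.025} = 45.722, χ²_{0.975} = 16.047. CI for σ² = ((n-1)s²/χ²_{α/2}, (n-1)s²/χ²_{1-α/2}) = (29·21.5/45.722, 29·21.5/16.047) = (13.64, 38.85)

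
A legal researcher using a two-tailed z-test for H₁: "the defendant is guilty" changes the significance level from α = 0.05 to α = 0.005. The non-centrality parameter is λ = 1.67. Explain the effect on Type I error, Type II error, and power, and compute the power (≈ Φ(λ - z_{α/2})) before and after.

Decreasing α from 0.05 to 0.005:
• Type I error rate decreases (α is the Type I rate by definition).
• Critical value moves from z_{α/2} = 1.96 to 2.807, so power = Φ(λ - z_{α/2}) goes from Φ(1.67 - 1.96) = 0.386 to Φ(1.67 - 2.807) = 0.128.
• Type II error rate β = 1 - power therefore increases (0.614 → 0.872).
Appropriate when false positives are costly — here, convicting an innocent person.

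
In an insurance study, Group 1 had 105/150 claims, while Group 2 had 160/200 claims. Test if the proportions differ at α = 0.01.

p̂₁ = 0.7, p̂₂ = 0.8, pooled p̂ = 0.757. z = -2.159. Critical: ±2.576. Fail to reject H₀.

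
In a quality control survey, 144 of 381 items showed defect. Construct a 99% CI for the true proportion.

p̂ = 0.378. CI = p̂ ± z*√(p̂(1-p̂)/n) = (0.314, 0.442)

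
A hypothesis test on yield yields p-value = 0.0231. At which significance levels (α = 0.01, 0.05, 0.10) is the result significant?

p = 0.0231. Significant at: α = 0.05, 0.1.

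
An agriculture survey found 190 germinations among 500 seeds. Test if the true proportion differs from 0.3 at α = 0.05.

p̂ = 0.38, p₀ = 0.3. z = (p̂ - p₀)/√(p₀(1-p₀)/n) = 3.904. Critical: ±1.96. Reject H₀.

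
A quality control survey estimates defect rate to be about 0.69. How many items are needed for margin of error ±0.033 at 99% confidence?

n = z²p(1-p)/E² = 2.576²×0.69×0.31/0.033² = 1303.4 → n = 1304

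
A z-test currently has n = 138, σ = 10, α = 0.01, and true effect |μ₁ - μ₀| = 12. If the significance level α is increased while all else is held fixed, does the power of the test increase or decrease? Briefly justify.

Power increases: a larger α lowers the critical value, so more of the H₁ sampling distribution falls in the rejection region.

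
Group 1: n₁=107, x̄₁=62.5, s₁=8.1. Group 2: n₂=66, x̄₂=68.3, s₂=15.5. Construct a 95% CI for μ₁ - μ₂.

Difference = -5.8. SE = √(8.1²/107 + 15.5²/66) = 2.062. CI = (-9.84, -1.76)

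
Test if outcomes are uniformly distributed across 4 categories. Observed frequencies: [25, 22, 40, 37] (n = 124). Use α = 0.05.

Expected = 31 each. χ² = Σ(O-E)²/E = 7.548. df = 3, critical value = 7.815. Fail to reject H₀.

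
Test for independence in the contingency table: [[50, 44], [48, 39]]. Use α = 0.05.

χ² = 0.071. df = 1, critical = 3.841. Fail to reject H₀. No evidence of dependence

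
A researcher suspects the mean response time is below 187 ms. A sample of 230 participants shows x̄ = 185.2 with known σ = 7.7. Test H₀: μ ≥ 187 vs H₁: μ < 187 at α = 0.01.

z = -3.545. Critical value: -2.33. Reject H₀.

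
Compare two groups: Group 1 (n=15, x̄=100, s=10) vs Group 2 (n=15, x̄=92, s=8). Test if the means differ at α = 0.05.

Pooled sp = 9.06. t = 2.419, df = 28. Critical t = ±2.048. Reject H₀.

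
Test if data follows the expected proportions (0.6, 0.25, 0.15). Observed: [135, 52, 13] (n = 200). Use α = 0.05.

Expected: [120.0, 50.0, 30.0]. χ² = 11.588. df = 2, critical = 5.991. Reject H₀.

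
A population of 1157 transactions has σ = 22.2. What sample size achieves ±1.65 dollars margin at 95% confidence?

Without FPC: n₀ = (1.96×22.2/1.65)² = 695.425. With FPC: n = n₀N/(n₀+N-1) = 434.6 → n = 435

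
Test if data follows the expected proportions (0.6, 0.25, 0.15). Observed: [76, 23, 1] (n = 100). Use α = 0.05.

Expected: [60.0, 25.0, 15.0]. χ² = 17.493. df = 2, critical = 5.991. Reject H₀.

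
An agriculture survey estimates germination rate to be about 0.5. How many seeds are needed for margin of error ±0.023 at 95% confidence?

n = z²p(1-p)/E² = 1.96²×0.5×0.5/0.023² = 1815.5 → n = 1816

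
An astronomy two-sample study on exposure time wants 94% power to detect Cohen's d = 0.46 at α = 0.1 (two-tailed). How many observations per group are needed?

z_{α/2} = 1.645, z_β = Φ⁻¹(0.94) = 1.555. For small effect (d = 0.46): n per group = 2(z_{α/2} + z_β)²/d² = 2(1.645 + 1.555)²/0.46² = 96.8 → 97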